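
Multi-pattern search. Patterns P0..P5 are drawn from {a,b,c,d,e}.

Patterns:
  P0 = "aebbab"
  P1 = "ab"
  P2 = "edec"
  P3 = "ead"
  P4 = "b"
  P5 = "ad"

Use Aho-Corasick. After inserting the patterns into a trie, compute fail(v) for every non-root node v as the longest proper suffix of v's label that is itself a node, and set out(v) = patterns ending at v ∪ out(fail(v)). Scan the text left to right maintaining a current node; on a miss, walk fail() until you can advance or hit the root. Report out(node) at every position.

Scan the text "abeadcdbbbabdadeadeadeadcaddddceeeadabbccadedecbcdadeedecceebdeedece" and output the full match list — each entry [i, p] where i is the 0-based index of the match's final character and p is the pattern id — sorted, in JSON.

Build automaton:
Trie (insert patterns):
  0='ε' goto a→1 b→14 e→8
  1='a' goto b→7 d→15 e→2
  2='ae' goto b→3
  3='aeb' goto b→4
  4='aebb' goto a→5
  5='aebba' goto b→6
  6='aebbab' goto ·  ←P0
  7='ab' goto ·  ←P1
  8='e' goto a→12 d→9
  9='ed' goto e→10
  10='ede' goto c→11
  11='edec' goto ·  ←P2
  12='ea' goto d→13
  13='ead' goto ·  ←P3
  14='b' goto ·  ←P4
  15='ad' goto ·  ←P5

Failure links (BFS by depth):
  n1('a'): parent n0 fail=0; on 'a' 0 → fail=0;  out ∅∪∅=∅
  n8('e'): parent n0 fail=0; on 'e' 0 → fail=0;  out ∅∪∅=∅
  n14('b'): parent n0 fail=0; on 'b' 0 → fail=0;  out {4}∪∅={4}
  n2('ae'): parent n1 fail=0; on 'e' 0 → fail=8;  out ∅∪∅=∅
  n7('ab'): parent n1 fail=0; on 'b' 0 → fail=14;  out {1}∪{4}={1,4}
  n9('ed'): parent n8 fail=0; on 'd' 0 → fail=0;  out ∅∪∅=∅
  n12('ea'): parent n8 fail=0; on 'a' 0 → fail=1;  out ∅∪∅=∅
  n15('ad'): parent n1 fail=0; on 'd' 0 → fail=0;  out {5}∪∅={5}
  n3('aeb'): parent n2 fail=8; on 'b' 8→0 → fail=14;  out ∅∪{4}={4}
  n10('ede'): parent n9 fail=0; on 'e' 0 → fail=8;  out ∅∪∅=∅
  n13('ead'): parent n12 fail=1; on 'd' 1 → fail=15;  out {3}∪{5}={3,5}
  n4('aebb'): parent n3 fail=14; on 'b' 14→0 → fail=14;  out ∅∪{4}={4}
  n11('edec'): parent n10 fail=8; on 'c' 8→0 → fail=0;  out {2}∪∅={2}
  n5('aebba'): parent n4 fail=14; on 'a' 14→0 → fail=1;  out ∅∪∅=∅
  n6('aebbab'): parent n5 fail=1; on 'b' 1 → fail=7;  out {0}∪{1,4}={0,1,4}

Text stream:
i=0 'a': node 0→1
i=1 'b': node 1→7  ** P1@[0:1],P4@[1:1]
i=2 'e': node 7→8 ·f
i=3 'a': node 8→12
i=4 'd': node 12→13  ** P3@[2:4],P5@[3:4]
i=5 'c': node 13→0 ·f
i=6 'd': node 0→0
i=7 'b': node 0→14  ** P4@[7:7]
i=8 'b': node 14→14 ·f  ** P4@[8:8]
i=9 'b': node 14→14 ·f  ** P4@[9:9]
i=10 'a': node 14→1 ·f
i=11 'b': node 1→7  ** P1@[10:11],P4@[11:11]
i=12 'd': node 7→0 ·f
i=13 'a': node 0→1
i=14 'd': node 1→15  ** P5@[13:14]
i=15 'e': node 15→8 ·f
i=16 'a': node 8→12
i=17 'd': node 12→13  ** P3@[15:17],P5@[16:17]
i=18 'e': node 13→8 ·f
i=19 'a': node 8→12
i=20 'd': node 12→13  ** P3@[18:20],P5@[19:20]
i=21 'e': node 13→8 ·f
i=22 'a': node 8→12
i=23 'd': node 12→13  ** P3@[21:23],P5@[22:23]
i=24 'c': node 13→0 ·f
i=25 'a': node 0→1
i=26 'd': node 1→15  ** P5@[25:26]
i=27 'd': node 15→0 ·f
i=28 'd': node 0→0
i=29 'd': node 0→0
i=30 'c': node 0→0
i=31 'e': node 0→8
i=32 'e': node 8→8 ·f
i=33 'e': node 8→8 ·f
i=34 'a': node 8→12
i=35 'd': node 12→13  ** P3@[33:35],P5@[34:35]
i=36 'a': node 13→1 ·f
i=37 'b': node 1→7  ** P1@[36:37],P4@[37:37]
i=38 'b': node 7→14 ·f  ** P4@[38:38]
i=39 'c': node 14→0 ·f
i=40 'c': node 0→0
i=41 'a': node 0→1
i=42 'd': node 1→15  ** P5@[41:42]
i=43 'e': node 15→8 ·f
i=44 'd': node 8→9
i=45 'e': node 9→10
i=46 'c': node 10→11  ** P2@[43:46]
i=47 'b': node 11→14 ·f  ** P4@[47:47]
i=48 'c': node 14→0 ·f
i=49 'd': node 0→0
i=50 'a': node 0→1
i=51 'd': node 1→15  ** P5@[50:51]
i=52 'e': node 15→8 ·f
i=53 'e': node 8→8 ·f
i=54 'd': node 8→9
i=55 'e': node 9→10
i=56 'c': node 10→11  ** P2@[53:56]
i=57 'c': node 11→0 ·f
i=58 'e': node 0→8
i=59 'e': node 8→8 ·f
i=60 'b': node 8→14 ·f  ** P4@[60:60]
i=61 'd': node 14→0 ·f
i=62 'e': node 0→8
i=63 'e': node 8→8 ·f
i=64 'd': node 8→9
i=65 'e': node 9→10
i=66 'c': node 10→11  ** P2@[63:66]
i=67 'e': node 11→8 ·f

Result: [[1,1],[1,4],[4,3],[4,5],[7,4],[8,4],[9,4],[11,1],[11,4],[14,5],[17,3],[17,5],[20,3],[20,5],[23,3],[23,5],[26,5],[35,3],[35,5],[37,1],[37,4],[38,4],[42,5],[46,2],[47,4],[51,5],[56,2],[60,4],[66,2]]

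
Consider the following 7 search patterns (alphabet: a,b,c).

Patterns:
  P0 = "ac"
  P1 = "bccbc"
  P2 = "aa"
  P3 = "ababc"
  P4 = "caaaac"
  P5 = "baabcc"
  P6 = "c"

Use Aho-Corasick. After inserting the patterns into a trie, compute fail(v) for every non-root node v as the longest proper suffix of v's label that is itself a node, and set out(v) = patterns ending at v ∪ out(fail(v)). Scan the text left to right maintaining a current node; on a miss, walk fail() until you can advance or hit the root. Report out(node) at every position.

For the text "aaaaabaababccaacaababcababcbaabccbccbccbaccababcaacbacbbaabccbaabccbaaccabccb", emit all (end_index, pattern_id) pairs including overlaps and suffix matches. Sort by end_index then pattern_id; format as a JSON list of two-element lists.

Build automaton:
Trie (insert patterns):
  0='ε' goto a→1 b→3 c→13
  1='a' goto a→8 b→9 c→2
  2='ac' goto ·  [P0 ends]
  3='b' goto a→19 c→4
  4='bc' goto c→5
  5='bcc' goto b→6
  6='bccb' goto c→7
  7='bccbc' goto ·  [P1 ends]
  8='aa' goto ·  [P2 ends]
  9='ab' goto a→10
  10='aba' goto b→11
  11='abab' goto c→12
  12='ababc' goto ·  [P3 ends]
  13='c' goto a→14  [P6 ends]
  14='ca' goto a→15
  15='caa' goto a→16
  16='caaa' goto a→17
  17='caaaa' goto c→18
  18='caaaac' goto ·  [P4 ends]
  19='ba' goto a→20
  20='baa' goto b→21
  21='baab' goto c→22
  22='baabc' goto c→23
  23='baabcc' goto ·  [P5 ends]

Failure links (BFS by depth):
  n1('a'): parent n0 fail=0; on 'a' 0 → fail=0;  out ∅∪∅=∅
  n3('b'): parent n0 fail=0; on 'b' 0 → fail=0;  out ∅∪∅=∅
  n13('c'): parent n0 fail=0; on 'c' 0 → fail=0;  out {6}∪∅={6}
  n2('ac'): parent n1 fail=0; on 'c' 0 → fail=13;  out {0}∪{6}={0,6}
  n4('bc'): parent n3 fail=0; on 'c' 0 → fail=13;  out ∅∪{6}={6}
  n8('aa'): parent n1 fail=0; on 'a' 0 → fail=1;  out {2}∪∅={2}
  n9('ab'): parent n1 fail=0; on 'b' 0 → fail=3;  out ∅∪∅=∅
  n14('ca'): parent n13 fail=0; on 'a' 0 → fail=1;  out ∅∪∅=∅
  n19('ba'): parent n3 fail=0; on 'a' 0 → fail=1;  out ∅∪∅=∅
  n5('bcc'): parent n4 fail=13; on 'c' 13→0 → fail=13;  out ∅∪{6}={6}
  n10('aba'): parent n9 fail=3; on 'a' 3 → fail=19;  out ∅∪∅=∅
  n15('caa'): parent n14 fail=1; on 'a' 1 → fail=8;  out ∅∪{2}={2}
  n20('baa'): parent n19 fail=1; on 'a' 1 → fail=8;  out ∅∪{2}={2}
  n6('bccb'): parent n5 fail=13; on 'b' 13→0 → fail=3;  out ∅∪∅=∅
  n11('abab'): parent n10 fail=19; on 'b' 19→1 → fail=9;  out ∅∪∅=∅
  n16('caaa'): parent n15 fail=8; on 'a' 8→1 → fail=8;  out ∅∪{2}={2}
  n21('baab'): parent n20 fail=8; on 'b' 8→1 → fail=9;  out ∅∪∅=∅
  n7('bccbc'): parent n6 fail=3; on 'c' 3 → fail=4;  out {1}∪{6}={1,6}
  n12('ababc'): parent n11 fail=9; on 'c' 9→3 → fail=4;  out {3}∪{6}={3,6}
  n17('caaaa'): parent n16 fail=8; on 'a' 8→1 → fail=8;  out ∅∪{2}={2}
  n22('baabc'): parent n21 fail=9; on 'c' 9→3 → fail=4;  out ∅∪{6}={6}
  n18('caaaac'): parent n17 fail=8; on 'c' 8→1 → fail=2;  out {4}∪{0,6}={0,4,6}
  n23('baabcc'): parent n22 fail=4; on 'c' 4 → fail=5;  out {5}∪{6}={5,6}

Text stream:
pos 0 'a': at 1
pos 1 'a': at 8  ** P2@[0:1]
pos 2 'a': at 8 (fail-walked)  ** P2@[1:2]
pos 3 'a': at 8 (fail-walked)  ** P2@[2:3]
pos 4 'a': at 8 (fail-walked)  ** P2@[3:4]
pos 5 'b': at 9 (fail-walked)
pos 6 'a': at 10
pos 7 'a': at 20 (fail-walked)  ** P2@[6:7]
pos 8 'b': at 21
pos 9 'a': at 10 (fail-walked)
pos 10 'b': at 11
pos 11 'c': at 12  ** P3@[7:11],P6@[11:11]
pos 12 'c': at 5 (fail-walked)  ** P6@[12:12]
pos 13 'a': at 14 (fail-walked)
pos 14 'a': at 15  ** P2@[13:14]
pos 15 'c': at 2 (fail-walked)  ** P0@[14:15],P6@[15:15]
pos 16 'a': at 14 (fail-walked)
pos 17 'a': at 15  ** P2@[16:17]
pos 18 'b': at 9 (fail-walked)
pos 19 'a': at 10
pos 20 'b': at 11
pos 21 'c': at 12  ** P3@[17:21],P6@[21:21]
pos 22 'a': at 14 (fail-walked)
pos 23 'b': at 9 (fail-walked)
pos 24 'a': at 10
pos 25 'b': at 11
pos 26 'c': at 12  ** P3@[22:26],P6@[26:26]
pos 27 'b': at 3 (fail-walked)
pos 28 'a': at 19
pos 29 'a': at 20  ** P2@[28:29]
pos 30 'b': at 21
pos 31 'c': at 22  ** P6@[31:31]
pos 32 'c': at 23  ** P5@[27:32],P6@[32:32]
pos 33 'b': at 6 (fail-walked)
pos 34 'c': at 7  ** P1@[30:34],P6@[34:34]
pos 35 'c': at 5 (fail-walked)  ** P6@[35:35]
pos 36 'b': at 6
pos 37 'c': at 7  ** P1@[33:37],P6@[37:37]
pos 38 'c': at 5 (fail-walked)  ** P6@[38:38]
pos 39 'b': at 6
pos 40 'a': at 19 (fail-walked)
pos 41 'c': at 2 (fail-walked)  ** P0@[40:41],P6@[41:41]
pos 42 'c': at 13 (fail-walked)  ** P6@[42:42]
pos 43 'a': at 14
pos 44 'b': at 9 (fail-walked)
pos 45 'a': at 10
pos 46 'b': at 11
pos 47 'c': at 12  ** P3@[43:47],P6@[47:47]
pos 48 'a': at 14 (fail-walked)
pos 49 'a': at 15  ** P2@[48:49]
pos 50 'c': at 2 (fail-walked)  ** P0@[49:50],P6@[50:50]
pos 51 'b': at 3 (fail-walked)
pos 52 'a': at 19
pos 53 'c': at 2 (fail-walked)  ** P0@[52:53],P6@[53:53]
pos 54 'b': at 3 (fail-walked)
pos 55 'b': at 3 (fail-walked)
pos 56 'a': at 19
pos 57 'a': at 20  ** P2@[56:57]
pos 58 'b': at 21
pos 59 'c': at 22  ** P6@[59:59]
pos 60 'c': at 23  ** P5@[55:60],P6@[60:60]
pos 61 'b': at 6 (fail-walked)
pos 62 'a': at 19 (fail-walked)
pos 63 'a': at 20  ** P2@[62:63]
pos 64 'b': at 21
pos 65 'c': at 22  ** P6@[65:65]
pos 66 'c': at 23  ** P5@[61:66],P6@[66:66]
pos 67 'b': at 6 (fail-walked)
pos 68 'a': at 19 (fail-walked)
pos 69 'a': at 20  ** P2@[68:69]
pos 70 'c': at 2 (fail-walked)  ** P0@[69:70],P6@[70:70]
pos 71 'c': at 13 (fail-walked)  ** P6@[71:71]
pos 72 'a': at 14
pos 73 'b': at 9 (fail-walked)
pos 74 'c': at 4 (fail-walked)  ** P6@[74:74]
pos 75 'c': at 5  ** P6@[75:75]
pos 76 'b': at 6

Result: [[1,2],[2,2],[3,2],[4,2],[7,2],[11,3],[11,6],[12,6],[14,2],[15,0],[15,6],[17,2],[21,3],[21,6],[26,3],[26,6],[29,2],[31,6],[32,5],[32,6],[34,1],[34,6],[35,6],[37,1],[37,6],[38,6],[41,0],[41,6],[42,6],[47,3],[47,6],[49,2],[50,0],[50,6],[53,0],[53,6],[57,2],[59,6],[60,5],[60,6],[63,2],[65,6],[66,5],[66,6],[69,2],[70,0],[70,6],[71,6],[74,6],[75,6]]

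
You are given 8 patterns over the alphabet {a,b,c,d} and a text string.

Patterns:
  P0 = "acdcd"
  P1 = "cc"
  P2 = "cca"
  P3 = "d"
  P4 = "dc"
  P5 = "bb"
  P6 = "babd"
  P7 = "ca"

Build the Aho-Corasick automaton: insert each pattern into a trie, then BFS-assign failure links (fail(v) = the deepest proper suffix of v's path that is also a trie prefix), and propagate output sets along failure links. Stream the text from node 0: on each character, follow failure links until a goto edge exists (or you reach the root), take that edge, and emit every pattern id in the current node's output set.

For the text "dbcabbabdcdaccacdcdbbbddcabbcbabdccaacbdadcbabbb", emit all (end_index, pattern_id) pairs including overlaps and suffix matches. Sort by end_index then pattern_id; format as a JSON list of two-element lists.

Build automaton:
Trie nodes:
  n0 'ε': a→1 b→11 c→6 d→9
  n1 'a': c→2
  n2 'ac': d→3
  n3 'acd': c→4
  n4 'acdc': d→5
  n5 'acdcd': ·  [P0 ends]
  n6 'c': a→16 c→7
  n7 'cc': a→8  [P1 ends]
  n8 'cca': ·  [P2 ends]
  n9 'd': c→10  [P3 ends]
  n10 'dc': ·  [P4 ends]
  n11 'b': a→13 b→12
  n12 'bb': ·  [P5 ends]
  n13 'ba': b→14
  n14 'bab': d→15
  n15 'babd': ·  [P6 ends]
  n16 'ca': ·  [P7 ends]

Failure links (BFS by depth):
  n1('a'): parent n0 fail=0; on 'a' 0 → fail=0;  out ∅∪∅=∅
  n6('c'): parent n0 fail=0; on 'c' 0 → fail=0;  out ∅∪∅=∅
  n9('d'): parent n0 fail=0; on 'd' 0 → fail=0;  out {3}∪∅={3}
  n11('b'): parent n0 fail=0; on 'b' 0 → fail=0;  out ∅∪∅=∅
  n2('ac'): parent n1 fail=0; on 'c' 0 → fail=6;  out ∅∪∅=∅
  n7('cc'): parent n6 fail=0; on 'c' 0 → fail=6;  out {1}∪∅={1}
  n10('dc'): parent n9 fail=0; on 'c' 0 → fail=6;  out {4}∪∅={4}
  n12('bb'): parent n11 fail=0; on 'b' 0 → fail=11;  out {5}∪∅={5}
  n13('ba'): parent n11 fail=0; on 'a' 0 → fail=1;  out ∅∪∅=∅
  n16('ca'): parent n6 fail=0; on 'a' 0 → fail=1;  out {7}∪∅={7}
  n3('acd'): parent n2 fail=6; on 'd' 6→0 → fail=9;  out ∅∪{3}={3}
  n8('cca'): parent n7 fail=6; on 'a' 6 → fail=16;  out {2}∪{7}={2,7}
  n14('bab'): parent n13 fail=1; on 'b' 1→0 → fail=11;  out ∅∪∅=∅
  n4('acdc'): parent n3 fail=9; on 'c' 9 → fail=10;  out ∅∪{4}={4}
  n15('babd'): parent n14 fail=11; on 'd' 11→0 → fail=9;  out {6}∪{3}={3,6}
  n5('acdcd'): parent n4 fail=10; on 'd' 10→6→0 → fail=9;  out {0}∪{3}={0,3}

Scan:
pos 0 'd': at 9  → match P3@[0:0]
pos 1 'b': at 11 ·f
pos 2 'c': at 6 ·f
pos 3 'a': at 16  → match P7@[2:3]
pos 4 'b': at 11 ·f
pos 5 'b': at 12  → match P5@[4:5]
pos 6 'a': at 13 ·f
pos 7 'b': at 14
pos 8 'd': at 15  → match P3@[8:8],P6@[5:8]
pos 9 'c': at 10 ·f  → match P4@[8:9]
pos 10 'd': at 9 ·f  → match P3@[10:10]
pos 11 'a': at 1 ·f
pos 12 'c': at 2
pos 13 'c': at 7 ·f  → match P1@[12:13]
pos 14 'a': at 8  → match P2@[12:14],P7@[13:14]
pos 15 'c': at 2 ·f
pos 16 'd': at 3  → match P3@[16:16]
pos 17 'c': at 4  → match P4@[16:17]
pos 18 'd': at 5  → match P0@[14:18],P3@[18:18]
pos 19 'b': at 11 ·f
pos 20 'b': at 12  → match P5@[19:20]
pos 21 'b': at 12 ·f  → match P5@[20:21]
pos 22 'd': at 9 ·f  → match P3@[22:22]
pos 23 'd': at 9 ·f  → match P3@[23:23]
pos 24 'c': at 10  → match P4@[23:24]
pos 25 'a': at 16 ·f  → match P7@[24:25]
pos 26 'b': at 11 ·f
pos 27 'b': at 12  → match P5@[26:27]
pos 28 'c': at 6 ·f
pos 29 'b': at 11 ·f
pos 30 'a': at 13
pos 31 'b': at 14
pos 32 'd': at 15  → match P3@[32:32],P6@[29:32]
pos 33 'c': at 10 ·f  → match P4@[32:33]
pos 34 'c': at 7 ·f  → match P1@[33:34]
pos 35 'a': at 8  → match P2@[33:35],P7@[34:35]
pos 36 'a': at 1 ·f
pos 37 'c': at 2
pos 38 'b': at 11 ·f
pos 39 'd': at 9 ·f  → match P3@[39:39]
pos 40 'a': at 1 ·f
pos 41 'd': at 9 ·f  → match P3@[41:41]
pos 42 'c': at 10  → match P4@[41:42]
pos 43 'b': at 11 ·f
pos 44 'a': at 13
pos 45 'b': at 14
pos 46 'b': at 12 ·f  → match P5@[45:46]
pos 47 'b': at 12 ·f  → match P5@[46:47]

All matches (sorted): [[0,3],[3,7],[5,5],[8,3],[8,6],[9,4],[10,3],[13,1],[14,2],[14,7],[16,3],[17,4],[18,0],[18,3],[20,5],[21,5],[22,3],[23,3],[24,4],[25,7],[27,5],[32,3],[32,6],[33,4],[34,1],[35,2],[35,7],[39,3],[41,3],[42,4],[46,5],[47,5]]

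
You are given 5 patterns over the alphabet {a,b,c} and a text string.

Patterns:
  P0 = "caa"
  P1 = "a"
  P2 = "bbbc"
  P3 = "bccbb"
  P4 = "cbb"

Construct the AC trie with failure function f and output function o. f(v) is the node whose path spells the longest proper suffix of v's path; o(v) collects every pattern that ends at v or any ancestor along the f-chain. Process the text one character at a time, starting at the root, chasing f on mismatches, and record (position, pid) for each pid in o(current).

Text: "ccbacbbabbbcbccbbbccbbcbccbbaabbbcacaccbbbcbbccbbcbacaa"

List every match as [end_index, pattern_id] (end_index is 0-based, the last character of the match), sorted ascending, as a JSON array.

Construct AC machine:
Trie (insert patterns):
  0='ε' goto a→4 b→5 c→1
  1='c' goto a→2 b→13
  2='ca' goto a→3
  3='caa' goto ·  [P0 ends]
  4='a' goto ·  [P1 ends]
  5='b' goto b→6 c→9
  6='bb' goto b→7
  7='bbb' goto c→8
  8='bbbc' goto ·  [P2 ends]
  9='bc' goto c→10
  10='bcc' goto b→11
  11='bccb' goto b→12
  12='bccbb' goto ·  [P3 ends]
  13='cb' goto b→14
  14='cbb' goto ·  [P4 ends]

Failure links (BFS by depth):
  fail(1) 'c': from fail(0)=0 chase 'c': 0 ⇒ 0;  out=∅∪out(0)=∅
  fail(4) 'a': from fail(0)=0 chase 'a': 0 ⇒ 0;  out={1}∪out(0)={1}
  fail(5) 'b': from fail(0)=0 chase 'b': 0 ⇒ 0;  out=∅∪out(0)=∅
  fail(2) 'ca': from fail(1)=0 chase 'a': 0 ⇒ 4;  out=∅∪out(4)={1}
  fail(6) 'bb': from fail(5)=0 chase 'b': 0 ⇒ 5;  out=∅∪out(5)=∅
  fail(9) 'bc': from fail(5)=0 chase 'c': 0 ⇒ 1;  out=∅∪out(1)=∅
  fail(13) 'cb': from fail(1)=0 chase 'b': 0 ⇒ 5;  out=∅∪out(5)=∅
  fail(3) 'caa': from fail(2)=4 chase 'a': 4→0 ⇒ 4;  out={0}∪out(4)={0,1}
  fail(7) 'bbb': from fail(6)=5 chase 'b': 5 ⇒ 6;  out=∅∪out(6)=∅
  fail(10) 'bcc': from fail(9)=1 chase 'c': 1→0 ⇒ 1;  out=∅∪out(1)=∅
  fail(14) 'cbb': from fail(13)=5 chase 'b': 5 ⇒ 6;  out={4}∪out(6)={4}
  fail(8) 'bbbc': from fail(7)=6 chase 'c': 6→5 ⇒ 9;  out={2}∪out(9)={2}
  fail(11) 'bccb': from fail(10)=1 chase 'b': 1 ⇒ 13;  out=∅∪out(13)=∅
  fail(12) 'bccbb': from fail(11)=13 chase 'b': 13 ⇒ 14;  out={3}∪out(14)={3,4}

Scan:
pos 0 'c': at 1
pos 1 'c': at 1 (via fail)
pos 2 'b': at 13
pos 3 'a': at 4 (via fail)  emit P1@[3:3]
pos 4 'c': at 1 (via fail)
pos 5 'b': at 13
pos 6 'b': at 14  emit P4@[4:6]
pos 7 'a': at 4 (via fail)  emit P1@[7:7]
pos 8 'b': at 5 (via fail)
pos 9 'b': at 6
pos 10 'b': at 7
pos 11 'c': at 8  emit P2@[8:11]
pos 12 'b': at 13 (via fail)
pos 13 'c': at 9 (via fail)
pos 14 'c': at 10
pos 15 'b': at 11
pos 16 'b': at 12  emit P3@[12:16],P4@[14:16]
pos 17 'b': at 7 (via fail)
pos 18 'c': at 8  emit P2@[15:18]
pos 19 'c': at 10 (via fail)
pos 20 'b': at 11
pos 21 'b': at 12  emit P3@[17:21],P4@[19:21]
pos 22 'c': at 9 (via fail)
pos 23 'b': at 13 (via fail)
pos 24 'c': at 9 (via fail)
pos 25 'c': at 10
pos 26 'b': at 11
pos 27 'b': at 12  emit P3@[23:27],P4@[25:27]
pos 28 'a': at 4 (via fail)  emit P1@[28:28]
pos 29 'a': at 4 (via fail)  emit P1@[29:29]
pos 30 'b': at 5 (via fail)
pos 31 'b': at 6
pos 32 'b': at 7
pos 33 'c': at 8  emit P2@[30:33]
pos 34 'a': at 2 (via fail)  emit P1@[34:34]
pos 35 'c': at 1 (via fail)
pos 36 'a': at 2  emit P1@[36:36]
pos 37 'c': at 1 (via fail)
pos 38 'c': at 1 (via fail)
pos 39 'b': at 13
pos 40 'b': at 14  emit P4@[38:40]
pos 41 'b': at 7 (via fail)
pos 42 'c': at 8  emit P2@[39:42]
pos 43 'b': at 13 (via fail)
pos 44 'b': at 14  emit P4@[42:44]
pos 45 'c': at 9 (via fail)
pos 46 'c': at 10
pos 47 'b': at 11
pos 48 'b': at 12  emit P3@[44:48],P4@[46:48]
pos 49 'c': at 9 (via fail)
pos 50 'b': at 13 (via fail)
pos 51 'a': at 4 (via fail)  emit P1@[51:51]
pos 52 'c': at 1 (via fail)
pos 53 'a': at 2  emit P1@[53:53]
pos 54 'a': at 3  emit P0@[52:54],P1@[54:54]

Result: [[3,1],[6,4],[7,1],[11,2],[16,3],[16,4],[18,2],[21,3],[21,4],[27,3],[27,4],[28,1],[29,1],[33,2],[34,1],[36,1],[40,4],[42,2],[44,4],[48,3],[48,4],[51,1],[53,1],[54,0],[54,1]]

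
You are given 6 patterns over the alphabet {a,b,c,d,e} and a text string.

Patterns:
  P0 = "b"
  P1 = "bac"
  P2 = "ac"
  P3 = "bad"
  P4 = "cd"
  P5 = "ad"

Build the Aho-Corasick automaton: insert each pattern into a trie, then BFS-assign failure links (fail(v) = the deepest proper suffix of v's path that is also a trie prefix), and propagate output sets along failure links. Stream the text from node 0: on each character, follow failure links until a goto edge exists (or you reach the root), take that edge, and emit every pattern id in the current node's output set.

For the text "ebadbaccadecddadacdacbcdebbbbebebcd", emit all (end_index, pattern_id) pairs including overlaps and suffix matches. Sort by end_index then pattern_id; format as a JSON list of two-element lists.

Construct AC machine:
Trie nodes:
  n0 'ε': a→4 b→1 c→7
  n1 'b': a→2  [P0 ends]
  n2 'ba': c→3 d→6
  n3 'bac': ·  [P1 ends]
  n4 'a': c→5 d→9
  n5 'ac': ·  [P2 ends]
  n6 'bad': ·  [P3 ends]
  n7 'c': d→8
  n8 'cd': ·  [P4 ends]
  n9 'ad': ·  [P5 ends]

BFS fail/out derivation:
  n1('b'): parent n0 fail=0; on 'b' 0 → fail=0;  out {0}∪∅={0}
  n4('a'): parent n0 fail=0; on 'a' 0 → fail=0;  out ∅∪∅=∅
  n7('c'): parent n0 fail=0; on 'c' 0 → fail=0;  out ∅∪∅=∅
  n2('ba'): parent n1 fail=0; on 'a' 0 → fail=4;  out ∅∪∅=∅
  n5('ac'): parent n4 fail=0; on 'c' 0 → fail=7;  out {2}∪∅={2}
  n8('cd'): parent n7 fail=0; on 'd' 0 → fail=0;  out {4}∪∅={4}
  n9('ad'): parent n4 fail=0; on 'd' 0 → fail=0;  out {5}∪∅={5}
  n3('bac'): parent n2 fail=4; on 'c' 4 → fail=5;  out {1}∪{2}={1,2}
  n6('bad'): parent n2 fail=4; on 'd' 4 → fail=9;  out {3}∪{5}={3,5}

Text stream:
[0] read 'e'  n0⇒n0
[1] read 'b'  n0⇒n1  → match P0@[1:1]
[2] read 'a'  n1⇒n2
[3] read 'd'  n2⇒n6  → match P3@[1:3],P5@[2:3]
[4] read 'b'  n6⇒n1 (via fail)  → match P0@[4:4]
[5] read 'a'  n1⇒n2
[6] read 'c'  n2⇒n3  → match P1@[4:6],P2@[5:6]
[7] read 'c'  n3⇒n7 (via fail)
[8] read 'a'  n7⇒n4 (via fail)
[9] read 'd'  n4⇒n9  → match P5@[8:9]
[10] read 'e'  n9⇒n0 (via fail)
[11] read 'c'  n0⇒n7
[12] read 'd'  n7⇒n8  → match P4@[11:12]
[13] read 'd'  n8⇒n0 (via fail)
[14] read 'a'  n0⇒n4
[15] read 'd'  n4⇒n9  → match P5@[14:15]
[16] read 'a'  n9⇒n4 (via fail)
[17] read 'c'  n4⇒n5  → match P2@[16:17]
[18] read 'd'  n5⇒n8 (via fail)  → match P4@[17:18]
[19] read 'a'  n8⇒n4 (via fail)
[20] read 'c'  n4⇒n5  → match P2@[19:20]
[21] read 'b'  n5⇒n1 (via fail)  → match P0@[21:21]
[22] read 'c'  n1⇒n7 (via fail)
[23] read 'd'  n7⇒n8  → match P4@[22:23]
[24] read 'e'  n8⇒n0 (via fail)
[25] read 'b'  n0⇒n1  → match P0@[25:25]
[26] read 'b'  n1⇒n1 (via fail)  → match P0@[26:26]
[27] read 'b'  n1⇒n1 (via fail)  → match P0@[27:27]
[28] read 'b'  n1⇒n1 (via fail)  → match P0@[28:28]
[29] read 'e'  n1⇒n0 (via fail)
[30] read 'b'  n0⇒n1  → match P0@[30:30]
[31] read 'e'  n1⇒n0 (via fail)
[32] read 'b'  n0⇒n1  → match P0@[32:32]
[33] read 'c'  n1⇒n7 (via fail)
[34] read 'd'  n7⇒n8  → match P4@[33:34]

Result: [[1,0],[3,3],[3,5],[4,0],[6,1],[6,2],[9,5],[12,4],[15,5],[17,2],[18,4],[20,2],[21,0],[23,4],[25,0],[26,0],[27,0],[28,0],[30,0],[32,0],[34,4]]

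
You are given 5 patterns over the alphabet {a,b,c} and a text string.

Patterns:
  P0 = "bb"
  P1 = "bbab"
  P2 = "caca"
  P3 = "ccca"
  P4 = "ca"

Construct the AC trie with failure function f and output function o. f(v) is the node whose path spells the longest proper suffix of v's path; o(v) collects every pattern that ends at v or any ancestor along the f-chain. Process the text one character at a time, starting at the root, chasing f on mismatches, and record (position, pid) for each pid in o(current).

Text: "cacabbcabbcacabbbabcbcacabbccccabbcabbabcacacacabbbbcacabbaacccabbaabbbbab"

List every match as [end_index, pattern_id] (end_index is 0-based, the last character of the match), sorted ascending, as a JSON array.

Build automaton:
Trie (insert patterns):
  n0 'ε': b→1 c→5
  n1 'b': b→2
  n2 'bb': a→3  ←P0
  n3 'bba': b→4
  n4 'bbab': ·  ←P1
  n5 'c': a→6 c→9
  n6 'ca': c→7  ←P4
  n7 'cac': a→8
  n8 'caca': ·  ←P2
  n9 'cc': c→10
  n10 'ccc': a→11
  n11 'ccca': ·  ←P3

Failure links (BFS by depth):
  fail(1) 'b': from fail(0)=0 chase 'b': 0 ⇒ 0;  out=∅∪out(0)=∅
  fail(5) 'c': from fail(0)=0 chase 'c': 0 ⇒ 0;  out=∅∪out(0)=∅
  fail(2) 'bb': from fail(1)=0 chase 'b': 0 ⇒ 1;  out={0}∪out(1)={0}
  fail(6) 'ca': from fail(5)=0 chase 'a': 0 ⇒ 0;  out={4}∪out(0)={4}
  fail(9) 'cc': from fail(5)=0 chase 'c': 0 ⇒ 5;  out=∅∪out(5)=∅
  fail(3) 'bba': from fail(2)=1 chase 'a': 1→0 ⇒ 0;  out=∅∪out(0)=∅
  fail(7) 'cac': from fail(6)=0 chase 'c': 0 ⇒ 5;  out=∅∪out(5)=∅
  fail(10) 'ccc': from fail(9)=5 chase 'c': 5 ⇒ 9;  out=∅∪out(9)=∅
  fail(4) 'bbab': from fail(3)=0 chase 'b': 0 ⇒ 1;  out={1}∪out(1)={1}
  fail(8) 'caca': from fail(7)=5 chase 'a': 5 ⇒ 6;  out={2}∪out(6)={2,4}
  fail(11) 'ccca': from fail(10)=9 chase 'a': 9→5 ⇒ 6;  out={3}∪out(6)={3,4}

Text stream:
[0] read 'c'  n0⇒n5
[1] read 'a'  n5⇒n6  emit P4@[0:1]
[2] read 'c'  n6⇒n7
[3] read 'a'  n7⇒n8  emit P2@[0:3],P4@[2:3]
[4] read 'b'  n8⇒n1 (fail-walked)
[5] read 'b'  n1⇒n2  emit P0@[4:5]
[6] read 'c'  n2⇒n5 (fail-walked)
[7] read 'a'  n5⇒n6  emit P4@[6:7]
[8] read 'b'  n6⇒n1 (fail-walked)
[9] read 'b'  n1⇒n2  emit P0@[8:9]
[10] read 'c'  n2⇒n5 (fail-walked)
[11] read 'a'  n5⇒n6  emit P4@[10:11]
[12] read 'c'  n6⇒n7
[13] read 'a'  n7⇒n8  emit P2@[10:13],P4@[12:13]
[14] read 'b'  n8⇒n1 (fail-walked)
[15] read 'b'  n1⇒n2  emit P0@[14:15]
[16] read 'b'  n2⇒n2 (fail-walked)  emit P0@[15:16]
[17] read 'a'  n2⇒n3
[18] read 'b'  n3⇒n4  emit P1@[15:18]
[19] read 'c'  n4⇒n5 (fail-walked)
[20] read 'b'  n5⇒n1 (fail-walked)
[21] read 'c'  n1⇒n5 (fail-walked)
[22] read 'a'  n5⇒n6  emit P4@[21:22]
[23] read 'c'  n6⇒n7
[24] read 'a'  n7⇒n8  emit P2@[21:24],P4@[23:24]
[25] read 'b'  n8⇒n1 (fail-walked)
[26] read 'b'  n1⇒n2  emit P0@[25:26]
[27] read 'c'  n2⇒n5 (fail-walked)
[28] read 'c'  n5⇒n9
[29] read 'c'  n9⇒n10
[30] read 'c'  n10⇒n10 (fail-walked)
[31] read 'a'  n10⇒n11  emit P3@[28:31],P4@[30:31]
[32] read 'b'  n11⇒n1 (fail-walked)
[33] read 'b'  n1⇒n2  emit P0@[32:33]
[34] read 'c'  n2⇒n5 (fail-walked)
[35] read 'a'  n5⇒n6  emit P4@[34:35]
[36] read 'b'  n6⇒n1 (fail-walked)
[37] read 'b'  n1⇒n2  emit P0@[36:37]
[38] read 'a'  n2⇒n3
[39] read 'b'  n3⇒n4  emit P1@[36:39]
[40] read 'c'  n4⇒n5 (fail-walked)
[41] read 'a'  n5⇒n6  emit P4@[40:41]
[42] read 'c'  n6⇒n7
[43] read 'a'  n7⇒n8  emit P2@[40:43],P4@[42:43]
[44] read 'c'  n8⇒n7 (fail-walked)
[45] read 'a'  n7⇒n8  emit P2@[42:45],P4@[44:45]
[46] read 'c'  n8⇒n7 (fail-walked)
[47] read 'a'  n7⇒n8  emit P2@[44:47],P4@[46:47]
[48] read 'b'  n8⇒n1 (fail-walked)
[49] read 'b'  n1⇒n2  emit P0@[48:49]
[50] read 'b'  n2⇒n2 (fail-walked)  emit P0@[49:50]
[51] read 'b'  n2⇒n2 (fail-walked)  emit P0@[50:51]
[52] read 'c'  n2⇒n5 (fail-walked)
[53] read 'a'  n5⇒n6  emit P4@[52:53]
[54] read 'c'  n6⇒n7
[55] read 'a'  n7⇒n8  emit P2@[52:55],P4@[54:55]
[56] read 'b'  n8⇒n1 (fail-walked)
[57] read 'b'  n1⇒n2  emit P0@[56:57]
[58] read 'a'  n2⇒n3
[59] read 'a'  n3⇒n0 (fail-walked)
[60] read 'c'  n0⇒n5
[61] read 'c'  n5⇒n9
[62] read 'c'  n9⇒n10
[63] read 'a'  n10⇒n11  emit P3@[60:63],P4@[62:63]
[64] read 'b'  n11⇒n1 (fail-walked)
[65] read 'b'  n1⇒n2  emit P0@[64:65]
[66] read 'a'  n2⇒n3
[67] read 'a'  n3⇒n0 (fail-walked)
[68] read 'b'  n0⇒n1
[69] read 'b'  n1⇒n2  emit P0@[68:69]
[70] read 'b'  n2⇒n2 (fail-walked)  emit P0@[69:70]
[71] read 'b'  n2⇒n2 (fail-walked)  emit P0@[70:71]
[72] read 'a'  n2⇒n3
[73] read 'b'  n3⇒n4  emit P1@[70:73]

Result: [[1,4],[3,2],[3,4],[5,0],[7,4],[9,0],[11,4],[13,2],[13,4],[15,0],[16,0],[18,1],[22,4],[24,2],[24,4],[26,0],[31,3],[31,4],[33,0],[35,4],[37,0],[39,1],[41,4],[43,2],[43,4],[45,2],[45,4],[47,2],[47,4],[49,0],[50,0],[51,0],[53,4],[55,2],[55,4],[57,0],[63,3],[63,4],[65,0],[69,0],[70,0],[71,0],[73,1]]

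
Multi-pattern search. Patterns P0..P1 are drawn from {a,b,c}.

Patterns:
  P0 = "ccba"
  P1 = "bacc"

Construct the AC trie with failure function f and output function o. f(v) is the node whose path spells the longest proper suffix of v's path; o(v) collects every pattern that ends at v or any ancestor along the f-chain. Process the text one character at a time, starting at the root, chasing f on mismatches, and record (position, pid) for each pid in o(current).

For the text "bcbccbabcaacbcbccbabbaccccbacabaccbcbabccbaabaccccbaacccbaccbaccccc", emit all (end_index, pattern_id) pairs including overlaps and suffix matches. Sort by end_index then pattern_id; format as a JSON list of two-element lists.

Build:
Trie nodes:
  n0 'ε': b→5 c→1
  n1 'c': c→2
  n2 'cc': b→3
  n3 'ccb': a→4
  n4 'ccba': ·  [P0 ends]
  n5 'b': a→6
  n6 'ba': c→7
  n7 'bac': c→8
  n8 'bacc': ·  [P1 ends]

Failure links (BFS by depth):
  fail(1) 'c': from fail(0)=0 chase 'c': 0 ⇒ 0;  out=∅∪out(0)=∅
  fail(5) 'b': from fail(0)=0 chase 'b': 0 ⇒ 0;  out=∅∪out(0)=∅
  fail(2) 'cc': from fail(1)=0 chase 'c': 0 ⇒ 1;  out=∅∪out(1)=∅
  fail(6) 'ba': from fail(5)=0 chase 'a': 0 ⇒ 0;  out=∅∪out(0)=∅
  fail(3) 'ccb': from fail(2)=1 chase 'b': 1→0 ⇒ 5;  out=∅∪out(5)=∅
  fail(7) 'bac': from fail(6)=0 chase 'c': 0 ⇒ 1;  out=∅∪out(1)=∅
  fail(4) 'ccba': from fail(3)=5 chase 'a': 5 ⇒ 6;  out={0}∪out(6)={0}
  fail(8) 'bacc': from fail(7)=1 chase 'c': 1 ⇒ 2;  out={1}∪out(2)={1}

Text stream:
pos 0 'b': at 5
pos 1 'c': at 1 (fail-walked)
pos 2 'b': at 5 (fail-walked)
pos 3 'c': at 1 (fail-walked)
pos 4 'c': at 2
pos 5 'b': at 3
pos 6 'a': at 4  emit P0@[3:6]
pos 7 'b': at 5 (fail-walked)
pos 8 'c': at 1 (fail-walked)
pos 9 'a': at 0 (fail-walked)
pos 10 'a': at 0
pos 11 'c': at 1
pos 12 'b': at 5 (fail-walked)
pos 13 'c': at 1 (fail-walked)
pos 14 'b': at 5 (fail-walked)
pos 15 'c': at 1 (fail-walked)
pos 16 'c': at 2
pos 17 'b': at 3
pos 18 'a': at 4  emit P0@[15:18]
pos 19 'b': at 5 (fail-walked)
pos 20 'b': at 5 (fail-walked)
pos 21 'a': at 6
pos 22 'c': at 7
pos 23 'c': at 8  emit P1@[20:23]
pos 24 'c': at 2 (fail-walked)
pos 25 'c': at 2 (fail-walked)
pos 26 'b': at 3
pos 27 'a': at 4  emit P0@[24:27]
pos 28 'c': at 7 (fail-walked)
pos 29 'a': at 0 (fail-walked)
pos 30 'b': at 5
pos 31 'a': at 6
pos 32 'c': at 7
pos 33 'c': at 8  emit P1@[30:33]
pos 34 'b': at 3 (fail-walked)
pos 35 'c': at 1 (fail-walked)
pos 36 'b': at 5 (fail-walked)
pos 37 'a': at 6
pos 38 'b': at 5 (fail-walked)
pos 39 'c': at 1 (fail-walked)
pos 40 'c': at 2
pos 41 'b': at 3
pos 42 'a': at 4  emit P0@[39:42]
pos 43 'a': at 0 (fail-walked)
pos 44 'b': at 5
pos 45 'a': at 6
pos 46 'c': at 7
pos 47 'c': at 8  emit P1@[44:47]
pos 48 'c': at 2 (fail-walked)
pos 49 'c': at 2 (fail-walked)
pos 50 'b': at 3
pos 51 'a': at 4  emit P0@[48:51]
pos 52 'a': at 0 (fail-walked)
pos 53 'c': at 1
pos 54 'c': at 2
pos 55 'c': at 2 (fail-walked)
pos 56 'b': at 3
pos 57 'a': at 4  emit P0@[54:57]
pos 58 'c': at 7 (fail-walked)
pos 59 'c': at 8  emit P1@[56:59]
pos 60 'b': at 3 (fail-walked)
pos 61 'a': at 4  emit P0@[58:61]
pos 62 'c': at 7 (fail-walked)
pos 63 'c': at 8  emit P1@[60:63]
pos 64 'c': at 2 (fail-walked)
pos 65 'c': at 2 (fail-walked)
pos 66 'c': at 2 (fail-walked)

Matches: [[6,0],[18,0],[23,1],[27,0],[33,1],[42,0],[47,1],[51,0],[57,0],[59,1],[61,0],[63,1]]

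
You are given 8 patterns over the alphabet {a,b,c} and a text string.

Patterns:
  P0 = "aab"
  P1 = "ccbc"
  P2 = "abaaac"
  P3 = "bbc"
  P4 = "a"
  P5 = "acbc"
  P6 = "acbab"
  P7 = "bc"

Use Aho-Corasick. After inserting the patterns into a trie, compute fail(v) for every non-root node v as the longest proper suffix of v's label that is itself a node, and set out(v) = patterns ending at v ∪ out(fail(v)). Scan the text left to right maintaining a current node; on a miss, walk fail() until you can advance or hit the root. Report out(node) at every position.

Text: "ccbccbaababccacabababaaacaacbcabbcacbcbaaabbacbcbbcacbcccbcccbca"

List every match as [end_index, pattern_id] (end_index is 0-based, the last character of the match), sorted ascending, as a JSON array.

Construct AC machine:
Trie (insert patterns):
  n0 'ε': a→1 b→13 c→4
  n1 'a': a→2 b→8 c→16  ←P4
  n2 'aa': b→3
  n3 'aab': ·  ←P0
  n4 'c': c→5
  n5 'cc': b→6
  n6 'ccb': c→7
  n7 'ccbc': ·  ←P1
  n8 'ab': a→9
  n9 'aba': a→10
  n10 'abaa': a→11
  n11 'abaaa': c→12
  n12 'abaaac': ·  ←P2
  n13 'b': b→14 c→21
  n14 'bb': c→15
  n15 'bbc': ·  ←P3
  n16 'ac': b→17
  n17 'acb': a→19 c→18
  n18 'acbc': ·  ←P5
  n19 'acba': b→20
  n20 'acbab': ·  ←P6
  n21 'bc': ·  ←P7

BFS fail/out derivation:
  n1('a'): parent n0 fail=0; on 'a' 0 → fail=0;  out {4}∪∅={4}
  n4('c'): parent n0 fail=0; on 'c' 0 → fail=0;  out ∅∪∅=∅
  n13('b'): parent n0 fail=0; on 'b' 0 → fail=0;  out ∅∪∅=∅
  n2('aa'): parent n1 fail=0; on 'a' 0 → fail=1;  out ∅∪{4}={4}
  n5('cc'): parent n4 fail=0; on 'c' 0 → fail=4;  out ∅∪∅=∅
  n8('ab'): parent n1 fail=0; on 'b' 0 → fail=13;  out ∅∪∅=∅
  n14('bb'): parent n13 fail=0; on 'b' 0 → fail=13;  out ∅∪∅=∅
  n16('ac'): parent n1 fail=0; on 'c' 0 → fail=4;  out ∅∪∅=∅
  n21('bc'): parent n13 fail=0; on 'c' 0 → fail=4;  out {7}∪∅={7}
  n3('aab'): parent n2 fail=1; on 'b' 1 → fail=8;  out {0}∪∅={0}
  n6('ccb'): parent n5 fail=4; on 'b' 4→0 → fail=13;  out ∅∪∅=∅
  n9('aba'): parent n8 fail=13; on 'a' 13→0 → fail=1;  out ∅∪{4}={4}
  n15('bbc'): parent n14 fail=13; on 'c' 13 → fail=21;  out {3}∪{7}={3,7}
  n17('acb'): parent n16 fail=4; on 'b' 4→0 → fail=13;  out ∅∪∅=∅
  n7('ccbc'): parent n6 fail=13; on 'c' 13 → fail=21;  out {1}∪{7}={1,7}
  n10('abaa'): parent n9 fail=1; on 'a' 1 → fail=2;  out ∅∪{4}={4}
  n18('acbc'): parent n17 fail=13; on 'c' 13 → fail=21;  out {5}∪{7}={5,7}
  n19('acba'): parent n17 fail=13; on 'a' 13→0 → fail=1;  out ∅∪{4}={4}
  n11('abaaa'): parent n10 fail=2; on 'a' 2→1 → fail=2;  out ∅∪{4}={4}
  n20('acbab'): parent n19 fail=1; on 'b' 1 → fail=8;  out {6}∪∅={6}
  n12('abaaac'): parent n11 fail=2; on 'c' 2→1 → fail=16;  out {2}∪∅={2}

Scan:
[0] read 'c'  n0⇒n4
[1] read 'c'  n4⇒n5
[2] read 'b'  n5⇒n6
[3] read 'c'  n6⇒n7  → match P1@[0:3],P7@[2:3]
[4] read 'c'  n7⇒n5 (via fail)
[5] read 'b'  n5⇒n6
[6] read 'a'  n6⇒n1 (via fail)  → match P4@[6:6]
[7] read 'a'  n1⇒n2  → match P4@[7:7]
[8] read 'b'  n2⇒n3  → match P0@[6:8]
[9] read 'a'  n3⇒n9 (via fail)  → match P4@[9:9]
[10] read 'b'  n9⇒n8 (via fail)
[11] read 'c'  n8⇒n21 (via fail)  → match P7@[10:11]
[12] read 'c'  n21⇒n5 (via fail)
[13] read 'a'  n5⇒n1 (via fail)  → match P4@[13:13]
[14] read 'c'  n1⇒n16
[15] read 'a'  n16⇒n1 (via fail)  → match P4@[15:15]
[16] read 'b'  n1⇒n8
[17] read 'a'  n8⇒n9  → match P4@[17:17]
[18] read 'b'  n9⇒n8 (via fail)
[19] read 'a'  n8⇒n9  → match P4@[19:19]
[20] read 'b'  n9⇒n8 (via fail)
[21] read 'a'  n8⇒n9  → match P4@[21:21]
[22] read 'a'  n9⇒n10  → match P4@[22:22]
[23] read 'a'  n10⇒n11  → match P4@[23:23]
[24] read 'c'  n11⇒n12  → match P2@[19:24]
[25] read 'a'  n12⇒n1 (via fail)  → match P4@[25:25]
[26] read 'a'  n1⇒n2  → match P4@[26:26]
[27] read 'c'  n2⇒n16 (via fail)
[28] read 'b'  n16⇒n17
[29] read 'c'  n17⇒n18  → match P5@[26:29],P7@[28:29]
[30] read 'a'  n18⇒n1 (via fail)  → match P4@[30:30]
[31] read 'b'  n1⇒n8
[32] read 'b'  n8⇒n14 (via fail)
[33] read 'c'  n14⇒n15  → match P3@[31:33],P7@[32:33]
[34] read 'a'  n15⇒n1 (via fail)  → match P4@[34:34]
[35] read 'c'  n1⇒n16
[36] read 'b'  n16⇒n17
[37] read 'c'  n17⇒n18  → match P5@[34:37],P7@[36:37]
[38] read 'b'  n18⇒n13 (via fail)
[39] read 'a'  n13⇒n1 (via fail)  → match P4@[39:39]
[40] read 'a'  n1⇒n2  → match P4@[40:40]
[41] read 'a'  n2⇒n2 (via fail)  → match P4@[41:41]
[42] read 'b'  n2⇒n3  → match P0@[40:42]
[43] read 'b'  n3⇒n14 (via fail)
[44] read 'a'  n14⇒n1 (via fail)  → match P4@[44:44]
[45] read 'c'  n1⇒n16
[46] read 'b'  n16⇒n17
[47] read 'c'  n17⇒n18  → match P5@[44:47],P7@[46:47]
[48] read 'b'  n18⇒n13 (via fail)
[49] read 'b'  n13⇒n14
[50] read 'c'  n14⇒n15  → match P3@[48:50],P7@[49:50]
[51] read 'a'  n15⇒n1 (via fail)  → match P4@[51:51]
[52] read 'c'  n1⇒n16
[53] read 'b'  n16⇒n17
[54] read 'c'  n17⇒n18  → match P5@[51:54],P7@[53:54]
[55] read 'c'  n18⇒n5 (via fail)
[56] read 'c'  n5⇒n5 (via fail)
[57] read 'b'  n5⇒n6
[58] read 'c'  n6⇒n7  → match P1@[55:58],P7@[57:58]
[59] read 'c'  n7⇒n5 (via fail)
[60] read 'c'  n5⇒n5 (via fail)
[61] read 'b'  n5⇒n6
[62] read 'c'  n6⇒n7  → match P1@[59:62],P7@[61:62]
[63] read 'a'  n7⇒n1 (via fail)  → match P4@[63:63]

All matches (sorted): [[3,1],[3,7],[6,4],[7,4],[8,0],[9,4],[11,7],[13,4],[15,4],[17,4],[19,4],[21,4],[22,4],[23,4],[24,2],[25,4],[26,4],[29,5],[29,7],[30,4],[33,3],[33,7],[34,4],[37,5],[37,7],[39,4],[40,4],[41,4],[42,0],[44,4],[47,5],[47,7],[50,3],[50,7],[51,4],[54,5],[54,7],[58,1],[58,7],[62,1],[62,7],[63,4]]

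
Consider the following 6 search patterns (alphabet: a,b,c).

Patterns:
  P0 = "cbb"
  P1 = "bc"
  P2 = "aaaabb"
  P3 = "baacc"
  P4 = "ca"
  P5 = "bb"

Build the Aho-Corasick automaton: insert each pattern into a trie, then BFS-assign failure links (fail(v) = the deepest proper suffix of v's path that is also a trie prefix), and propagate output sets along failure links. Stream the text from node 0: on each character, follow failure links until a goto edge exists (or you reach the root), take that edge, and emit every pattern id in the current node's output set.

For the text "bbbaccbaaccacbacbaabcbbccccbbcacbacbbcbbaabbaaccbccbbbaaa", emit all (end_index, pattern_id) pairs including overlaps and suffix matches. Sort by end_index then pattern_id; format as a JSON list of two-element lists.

Build automaton:
Trie (insert patterns):
  n0 'ε': a→6 b→4 c→1
  n1 'c': a→16 b→2
  n2 'cb': b→3
  n3 'cbb': ·  [P0 ends]
  n4 'b': a→12 b→17 c→5
  n5 'bc': ·  [P1 ends]
  n6 'a': a→7
  n7 'aa': a→8
  n8 'aaa': a→9
  n9 'aaaa': b→10
  n10 'aaaab': b→11
  n11 'aaaabb': ·  [P2 ends]
  n12 'ba': a→13
  n13 'baa': c→14
  n14 'baac': c→15
  n15 'baacc': ·  [P3 ends]
  n16 'ca': ·  [P4 ends]
  n17 'bb': ·  [P5 ends]

Failure links (BFS by depth):
  fail(1) 'c': from fail(0)=0 chase 'c': 0 ⇒ 0;  out=∅∪out(0)=∅
  fail(4) 'b': from fail(0)=0 chase 'b': 0 ⇒ 0;  out=∅∪out(0)=∅
  fail(6) 'a': from fail(0)=0 chase 'a': 0 ⇒ 0;  out=∅∪out(0)=∅
  fail(2) 'cb': from fail(1)=0 chase 'b': 0 ⇒ 4;  out=∅∪out(4)=∅
  fail(5) 'bc': from fail(4)=0 chase 'c': 0 ⇒ 1;  out={1}∪out(1)={1}
  fail(7) 'aa': from fail(6)=0 chase 'a': 0 ⇒ 6;  out=∅∪out(6)=∅
  fail(12) 'ba': from fail(4)=0 chase 'a': 0 ⇒ 6;  out=∅∪out(6)=∅
  fail(16) 'ca': from fail(1)=0 chase 'a': 0 ⇒ 6;  out={4}∪out(6)={4}
  fail(17) 'bb': from fail(4)=0 chase 'b': 0 ⇒ 4;  out={5}∪out(4)={5}
  fail(3) 'cbb': from fail(2)=4 chase 'b': 4 ⇒ 17;  out={0}∪out(17)={0,5}
  fail(8) 'aaa': from fail(7)=6 chase 'a': 6 ⇒ 7;  out=∅∪out(7)=∅
  fail(13) 'baa': from fail(12)=6 chase 'a': 6 ⇒ 7;  out=∅∪out(7)=∅
  fail(9) 'aaaa': from fail(8)=7 chase 'a': 7 ⇒ 8;  out=∅∪out(8)=∅
  fail(14) 'baac': from fail(13)=7 chase 'c': 7→6→0 ⇒ 1;  out=∅∪out(1)=∅
  fail(10) 'aaaab': from fail(9)=8 chase 'b': 8→7→6→0 ⇒ 4;  out=∅∪out(4)=∅
  fail(15) 'baacc': from fail(14)=1 chase 'c': 1→0 ⇒ 1;  out={3}∪out(1)={3}
  fail(11) 'aaaabb': from fail(10)=4 chase 'b': 4 ⇒ 17;  out={2}∪out(17)={2,5}

Text stream:
i=0 'b': node 0→4
i=1 'b': node 4→17  → match P5@[0:1]
i=2 'b': node 17→17 ·f  → match P5@[1:2]
i=3 'a': node 17→12 ·f
i=4 'c': node 12→1 ·f
i=5 'c': node 1→1 ·f
i=6 'b': node 1→2
i=7 'a': node 2→12 ·f
i=8 'a': node 12→13
i=9 'c': node 13→14
i=10 'c': node 14→15  → match P3@[6:10]
i=11 'a': node 15→16 ·f  → match P4@[10:11]
i=12 'c': node 16→1 ·f
i=13 'b': node 1→2
i=14 'a': node 2→12 ·f
i=15 'c': node 12→1 ·f
i=16 'b': node 1→2
i=17 'a': node 2→12 ·f
i=18 'a': node 12→13
i=19 'b': node 13→4 ·f
i=20 'c': node 4→5  → match P1@[19:20]
i=21 'b': node 5→2 ·f
i=22 'b': node 2→3  → match P0@[20:22],P5@[21:22]
i=23 'c': node 3→5 ·f  → match P1@[22:23]
i=24 'c': node 5→1 ·f
i=25 'c': node 1→1 ·f
i=26 'c': node 1→1 ·f
i=27 'b': node 1→2
i=28 'b': node 2→3  → match P0@[26:28],P5@[27:28]
i=29 'c': node 3→5 ·f  → match P1@[28:29]
i=30 'a': node 5→16 ·f  → match P4@[29:30]
i=31 'c': node 16→1 ·f
i=32 'b': node 1→2
i=33 'a': node 2→12 ·f
i=34 'c': node 12→1 ·f
i=35 'b': node 1→2
i=36 'b': node 2→3  → match P0@[34:36],P5@[35:36]
i=37 'c': node 3→5 ·f  → match P1@[36:37]
i=38 'b': node 5→2 ·f
i=39 'b': node 2→3  → match P0@[37:39],P5@[38:39]
i=40 'a': node 3→12 ·f
i=41 'a': node 12→13
i=42 'b': node 13→4 ·f
i=43 'b': node 4→17  → match P5@[42:43]
i=44 'a': node 17→12 ·f
i=45 'a': node 12→13
i=46 'c': node 13→14
i=47 'c': node 14→15  → match P3@[43:47]
i=48 'b': node 15→2 ·f
i=49 'c': node 2→5 ·f  → match P1@[48:49]
i=50 'c': node 5→1 ·f
i=51 'b': node 1→2
i=52 'b': node 2→3  → match P0@[50:52],P5@[51:52]
i=53 'b': node 3→17 ·f  → match P5@[52:53]
i=54 'a': node 17→12 ·f
i=55 'a': node 12→13
i=56 'a': node 13→8 ·f

All matches (sorted): [[1,5],[2,5],[10,3],[11,4],[20,1],[22,0],[22,5],[23,1],[28,0],[28,5],[29,1],[30,4],[36,0],[36,5],[37,1],[39,0],[39,5],[43,5],[47,3],[49,1],[52,0],[52,5],[53,5]]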